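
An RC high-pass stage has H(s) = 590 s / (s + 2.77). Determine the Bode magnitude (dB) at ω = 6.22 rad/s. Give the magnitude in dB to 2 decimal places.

|j6.22| = 6.22
|j6.22 + 2.77| = √(6.22² + 2.77²) = 6.809
|H(j6.22)| = 590 × 6.22 / 6.809 = 538.97
20 log₁₀(538.97) = 54.631 dB

54.63 dB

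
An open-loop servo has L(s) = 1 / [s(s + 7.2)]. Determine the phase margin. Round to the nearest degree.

89°

Gain crossover: |L(jω)| = 1 at ω ≈ 0.139 rad/sec.
∠L(j0.139) = −90° − arctan(0.139/7.2) ≈ -91.10°
PM = 180° + (-91.10°) = 88.90°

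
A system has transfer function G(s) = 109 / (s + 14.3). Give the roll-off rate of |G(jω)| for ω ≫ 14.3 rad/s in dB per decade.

-20 dB/decade

With 0 zeros and 1 pole, the high-frequency asymptotic slope is 20 × (0 − 1) = -20 dB/decade.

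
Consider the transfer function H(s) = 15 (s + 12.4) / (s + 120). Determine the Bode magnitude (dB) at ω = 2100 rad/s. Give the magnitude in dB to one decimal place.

23.5 dB

|j2100 + 12.4| = √(2100² + 12.4²) = 2100
|j2100 + 120| = √(2100² + 120²) = 2103
|H(j2100)| = 15 × 2100 / 2103 = 14.976
20 log₁₀(14.976) = 23.51 dB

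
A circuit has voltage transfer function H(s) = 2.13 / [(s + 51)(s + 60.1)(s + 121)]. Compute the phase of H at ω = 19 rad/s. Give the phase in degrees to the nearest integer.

∠(j19 + 51) = arctan(19/51) = 20.43°
∠(j19 + 60.1) = arctan(19/60.1) = 17.54°
∠(j19 + 121) = arctan(19/121) = 8.92°
∠H(j19) = − (20.43° + 17.54° + 8.92°) = -46.90°

-47°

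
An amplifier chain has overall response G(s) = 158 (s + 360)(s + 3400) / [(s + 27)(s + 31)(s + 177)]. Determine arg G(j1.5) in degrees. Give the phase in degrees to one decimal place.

-6.2°

∠(j1.5 + 360) = arctan(1.5/360) = 0.24°
∠(j1.5 + 3400) = arctan(1.5/3400) = 0.03°
∠(j1.5 + 27) = arctan(1.5/27) = 3.18°
∠(j1.5 + 31) = arctan(1.5/31) = 2.77°
∠(j1.5 + 177) = arctan(1.5/177) = 0.49°
∠G(j1.5) = 0.24° + 0.03° − (3.18° + 2.77° + 0.49°) = -6.17°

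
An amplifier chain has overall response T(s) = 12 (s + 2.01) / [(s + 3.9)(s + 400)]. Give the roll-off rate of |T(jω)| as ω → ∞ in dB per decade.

-20 dB/decade

With 1 zero and 2 poles, the high-frequency asymptotic slope is 20 × (1 − 2) = -20 dB/decade.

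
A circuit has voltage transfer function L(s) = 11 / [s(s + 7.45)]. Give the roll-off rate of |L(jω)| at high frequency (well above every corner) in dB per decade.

With 0 zeros and 2 poles, the high-frequency asymptotic slope is 20 × (0 − 2) = -40 dB/decade.

-40 dB/decade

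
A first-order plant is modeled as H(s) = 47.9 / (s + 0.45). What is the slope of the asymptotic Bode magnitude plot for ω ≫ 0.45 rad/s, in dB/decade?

-20 dB/decade

With 0 zeros and 1 pole, the high-frequency asymptotic slope is 20 × (0 − 1) = -20 dB/decade.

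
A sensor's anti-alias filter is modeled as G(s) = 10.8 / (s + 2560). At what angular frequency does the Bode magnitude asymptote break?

2560 rad/sec

The single real pole at s = −2560 gives a corner at ω = 2560 rad/sec.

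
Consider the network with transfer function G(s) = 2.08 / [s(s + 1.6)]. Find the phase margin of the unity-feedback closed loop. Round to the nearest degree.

Gain crossover: |G(jω)| = 1 at ω ≈ 1.08 rad/sec.
∠G(j1.08) = −90° − arctan(1.08/1.6) ≈ -123.97°
PM = 180° + (-123.97°) = 56.03°

56°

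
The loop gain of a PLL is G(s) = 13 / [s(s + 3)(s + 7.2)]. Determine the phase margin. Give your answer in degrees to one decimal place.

Gain crossover: |G(jω)| = 1 at ω ≈ 0.589 rad/s.
∠G(j0.589) = −90° − arctan(0.589/3) − arctan(0.589/7.2) ≈ -105.77°
PM = 180° + (-105.77°) = 74.23°

74.2 deg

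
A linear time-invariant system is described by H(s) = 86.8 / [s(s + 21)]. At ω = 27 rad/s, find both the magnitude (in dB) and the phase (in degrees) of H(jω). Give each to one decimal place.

|H| = -20.5 dB, ∠H = -142.1°

|j27 + 21| = √(27² + 21²) = 34.21
|j27| = 27
|H(j27)| = 86.8 / (34.21 × 27) = 0.093986
20 log₁₀(0.093986) = -20.54 dB
∠(j27 + 21) = arctan(27/21) = 52.13°
∠(j27) = 90.00°
∠H(j27) = − (52.13° + 90.00°) = -142.13°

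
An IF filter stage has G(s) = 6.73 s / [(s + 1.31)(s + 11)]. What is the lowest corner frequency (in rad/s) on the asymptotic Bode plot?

Break frequencies occur at each pole and zero magnitude: 1.31 rad/s, 11 rad/s.
The lowest is 1.31 rad/s.

1.31 rad/s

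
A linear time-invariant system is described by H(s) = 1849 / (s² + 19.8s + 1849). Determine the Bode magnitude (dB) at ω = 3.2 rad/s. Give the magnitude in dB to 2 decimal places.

0.04 dB

|(j3.2)² + 19.8(j3.2) + 1849| = |1838.8 + j63.36| = 1840
|H(j3.2)| = 1849 / 1840 = 1.005
20 log₁₀(1.005) = 0.043 dB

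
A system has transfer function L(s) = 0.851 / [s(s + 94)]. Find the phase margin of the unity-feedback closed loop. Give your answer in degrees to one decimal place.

90.0°

Gain crossover: |L(jω)| = 1 at ω ≈ 0.00905 rad/s.
∠L(j0.00905) = −90° − arctan(0.00905/94) ≈ -90.01°
PM = 180° + (-90.01°) = 89.99°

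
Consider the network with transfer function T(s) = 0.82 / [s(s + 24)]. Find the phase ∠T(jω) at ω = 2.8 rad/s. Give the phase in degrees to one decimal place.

∠(j2.8 + 24) = arctan(2.8/24) = 6.65°
∠(j2.8) = 90.00°
∠T(j2.8) = − (6.65° + 90.00°) = -96.65°

-96.7°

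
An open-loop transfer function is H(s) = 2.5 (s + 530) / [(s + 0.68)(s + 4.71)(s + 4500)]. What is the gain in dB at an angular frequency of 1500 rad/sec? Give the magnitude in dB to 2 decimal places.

-128.57 dB

|j1500 + 530| = √(1500² + 530²) = 1591
|j1500 + 0.68| = √(1500² + 0.68²) = 1500
|j1500 + 4.71| = √(1500² + 4.71²) = 1500
|j1500 + 4500| = √(1500² + 4500²) = 4743
|H(j1500)| = 2.5 × 1591 / (1500 × 1500 × 4743) = 3.7265e-07
20 log₁₀(3.7265e-07) = -128.574 dB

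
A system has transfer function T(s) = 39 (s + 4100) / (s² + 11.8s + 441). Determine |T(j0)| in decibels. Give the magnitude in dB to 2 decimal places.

T(0) = 39 × 4100 / 441 = 362.59
20 log₁₀(362.59) = 51.188 dB

51.19 dB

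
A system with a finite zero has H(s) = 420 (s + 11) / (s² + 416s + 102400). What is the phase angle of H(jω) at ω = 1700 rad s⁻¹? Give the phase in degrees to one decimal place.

-76.1°

∠(j1700 + 11) = arctan(1700/11) = 89.63°
∠[(j1700)² + 416(j1700) + 102400] = ∠[-2.7876e+06 + j7.072e+05] = 165.76°
∠H(j1700) = 89.63° − 165.76° = -76.14°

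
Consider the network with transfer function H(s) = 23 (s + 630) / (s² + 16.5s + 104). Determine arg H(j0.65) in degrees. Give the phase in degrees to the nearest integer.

-6 deg

∠(j0.65 + 630) = arctan(0.65/630) = 0.06°
∠[(j0.65)² + 16.5(j0.65) + 104] = ∠[103.58 + j10.725] = 5.91°
∠H(j0.65) = 0.06° − 5.91° = -5.85°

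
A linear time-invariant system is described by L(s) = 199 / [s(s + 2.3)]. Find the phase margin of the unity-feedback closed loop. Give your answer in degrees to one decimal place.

Gain crossover: |L(jω)| = 1 at ω ≈ 14 rad/sec.
∠L(j14) = −90° − arctan(14/2.3) ≈ -170.68°
PM = 180° + (-170.68°) = 9.32°

9.3 deg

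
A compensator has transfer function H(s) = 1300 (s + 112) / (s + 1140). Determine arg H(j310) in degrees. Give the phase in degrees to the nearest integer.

∠(j310 + 112) = arctan(310/112) = 70.14°
∠(j310 + 1140) = arctan(310/1140) = 15.21°
∠H(j310) = 70.14° − 15.21° = 54.92°

55°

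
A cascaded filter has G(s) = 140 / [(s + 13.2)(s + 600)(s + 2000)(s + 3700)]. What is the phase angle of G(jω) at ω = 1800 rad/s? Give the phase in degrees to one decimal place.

∠(j1800 + 13.2) = arctan(1800/13.2) = 89.58°
∠(j1800 + 600) = arctan(1800/600) = 71.57°
∠(j1800 + 2000) = arctan(1800/2000) = 41.99°
∠(j1800 + 3700) = arctan(1800/3700) = 25.94°
∠G(j1800) = − (89.58° + 71.57° + 41.99° + 25.94°) = -229.07°

-229.1°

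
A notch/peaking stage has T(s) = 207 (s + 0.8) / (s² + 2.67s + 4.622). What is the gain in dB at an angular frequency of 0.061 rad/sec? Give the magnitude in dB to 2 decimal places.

|j0.061 + 0.8| = √(0.061² + 0.8²) = 0.8023
|(j0.061)² + 2.67(j0.061) + 4.622| = |4.6183 + j0.16287| = 4.621
|T(j0.061)| = 207 × 0.8023 / 4.621 = 35.939
20 log₁₀(35.939) = 31.111 dB

31.11 dB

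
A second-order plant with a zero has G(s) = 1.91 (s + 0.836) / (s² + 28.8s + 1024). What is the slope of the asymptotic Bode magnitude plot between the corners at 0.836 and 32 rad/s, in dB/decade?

20 dB/decade

In this band the factors already past their corner are: zero at 0.836; net slope = 20 dB/decade.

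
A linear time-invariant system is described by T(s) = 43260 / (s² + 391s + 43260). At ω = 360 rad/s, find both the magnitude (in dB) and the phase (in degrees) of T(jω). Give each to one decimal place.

|T| = -11.6 dB, ∠T = -121.5°

|(j360)² + 391(j360) + 43260| = |-86340 + j1.4076e+05| = 1.651e+05
|T(j360)| = 43260 / 1.651e+05 = 0.26198
20 log₁₀(0.26198) = -11.63 dB
∠[(j360)² + 391(j360) + 43260] = ∠[-86340 + j1.4076e+05] = 121.52°
∠T(j360) = −121.52° = -121.52°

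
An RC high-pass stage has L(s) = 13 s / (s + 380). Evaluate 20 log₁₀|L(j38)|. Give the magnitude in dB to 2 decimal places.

|j38| = 38
|j38 + 380| = √(38² + 380²) = 381.9
|L(j38)| = 13 × 38 / 381.9 = 1.2935
20 log₁₀(1.2935) = 2.236 dB

2.24 dB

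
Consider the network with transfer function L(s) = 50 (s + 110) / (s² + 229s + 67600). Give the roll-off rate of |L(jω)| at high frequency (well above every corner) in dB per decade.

-20 dB/decade

With 1 zero and 2 poles, the high-frequency asymptotic slope is 20 × (1 − 2) = -20 dB/decade.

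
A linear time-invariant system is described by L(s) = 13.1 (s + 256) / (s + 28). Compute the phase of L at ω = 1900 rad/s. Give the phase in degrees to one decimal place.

∠(j1900 + 256) = arctan(1900/256) = 82.33°
∠(j1900 + 28) = arctan(1900/28) = 89.16°
∠L(j1900) = 82.33° − 89.16° = -6.83°

-6.8 deg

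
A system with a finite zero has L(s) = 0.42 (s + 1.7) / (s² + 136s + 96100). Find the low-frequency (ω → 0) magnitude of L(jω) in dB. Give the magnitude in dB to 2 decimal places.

-102.58 dB

L(0) = 0.42 × 1.7 / 96100 = 7.4298e-06
20 log₁₀(7.4298e-06) = -102.581 dB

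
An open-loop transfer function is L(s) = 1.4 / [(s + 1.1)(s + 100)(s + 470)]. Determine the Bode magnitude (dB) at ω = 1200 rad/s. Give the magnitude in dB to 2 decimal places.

-182.48 dB

|j1200 + 1.1| = √(1200² + 1.1²) = 1200
|j1200 + 100| = √(1200² + 100²) = 1204
|j1200 + 470| = √(1200² + 470²) = 1289
|L(j1200)| = 1.4 / (1200 × 1204 × 1289) = 7.5178e-10
20 log₁₀(7.5178e-10) = -182.478 dB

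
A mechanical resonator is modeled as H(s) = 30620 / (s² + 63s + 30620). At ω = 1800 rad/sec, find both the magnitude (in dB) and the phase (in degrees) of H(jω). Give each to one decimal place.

|(j1800)² + 63(j1800) + 30620| = |-3.2094e+06 + j1.134e+05| = 3.211e+06
|H(j1800)| = 30620 / 3.211e+06 = 0.0095348
20 log₁₀(0.0095348) = -40.41 dB
∠[(j1800)² + 63(j1800) + 30620] = ∠[-3.2094e+06 + j1.134e+05] = 177.98°
∠H(j1800) = −177.98° = -177.98°

|H| = -40.4 dB, ∠H = -178.0°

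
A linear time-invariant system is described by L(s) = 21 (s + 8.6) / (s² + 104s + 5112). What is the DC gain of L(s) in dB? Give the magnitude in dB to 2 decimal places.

-29.04 dB

L(0) = 21 × 8.6 / 5112 = 0.035329
20 log₁₀(0.035329) = -29.037 dB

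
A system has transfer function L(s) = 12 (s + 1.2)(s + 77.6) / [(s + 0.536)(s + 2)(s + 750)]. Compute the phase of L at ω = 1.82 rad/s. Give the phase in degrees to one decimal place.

∠(j1.82 + 1.2) = arctan(1.82/1.2) = 56.60°
∠(j1.82 + 77.6) = arctan(1.82/77.6) = 1.34°
∠(j1.82 + 0.536) = arctan(1.82/0.536) = 73.59°
∠(j1.82 + 2) = arctan(1.82/2) = 42.30°
∠(j1.82 + 750) = arctan(1.82/750) = 0.14°
∠L(j1.82) = 56.60° + 1.34° − (73.59° + 42.30° + 0.14°) = -58.09°

-58.1°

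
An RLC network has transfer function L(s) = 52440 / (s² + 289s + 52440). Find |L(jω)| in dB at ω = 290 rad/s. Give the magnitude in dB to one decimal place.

|(j290)² + 289(j290) + 52440| = |-31660 + j83810| = 8.959e+04
|L(j290)| = 52440 / 8.959e+04 = 0.58533
20 log₁₀(0.58533) = -4.65 dB

-4.7 dB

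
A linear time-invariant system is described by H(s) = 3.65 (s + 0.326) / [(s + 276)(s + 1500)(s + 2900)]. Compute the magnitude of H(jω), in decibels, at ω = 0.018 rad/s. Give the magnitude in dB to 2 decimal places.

-180.06 dB

|j0.018 + 0.326| = √(0.018² + 0.326²) = 0.3265
|j0.018 + 276| = √(0.018² + 276²) = 276
|j0.018 + 1500| = √(0.018² + 1500²) = 1500
|j0.018 + 2900| = √(0.018² + 2900²) = 2900
|H(j0.018)| = 3.65 × 0.3265 / (276 × 1500 × 2900) = 9.926e-10
20 log₁₀(9.926e-10) = -180.065 dB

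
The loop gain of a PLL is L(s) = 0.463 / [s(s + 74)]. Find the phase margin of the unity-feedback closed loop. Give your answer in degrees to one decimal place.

Gain crossover: |L(jω)| = 1 at ω ≈ 0.00626 rad/s.
∠L(j0.00626) = −90° − arctan(0.00626/74) ≈ -90.00°
PM = 180° + (-90.00°) = 90.00°

90.0 deg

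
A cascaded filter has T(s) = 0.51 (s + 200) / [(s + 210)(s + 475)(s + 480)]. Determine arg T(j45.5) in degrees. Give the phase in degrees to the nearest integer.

∠(j45.5 + 200) = arctan(45.5/200) = 12.82°
∠(j45.5 + 210) = arctan(45.5/210) = 12.23°
∠(j45.5 + 475) = arctan(45.5/475) = 5.47°
∠(j45.5 + 480) = arctan(45.5/480) = 5.41°
∠T(j45.5) = 12.82° − (12.23° + 5.47° + 5.41°) = -10.30°

-10°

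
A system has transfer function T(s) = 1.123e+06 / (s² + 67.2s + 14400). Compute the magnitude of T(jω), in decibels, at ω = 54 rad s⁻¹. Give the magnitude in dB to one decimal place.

|(j54)² + 67.2(j54) + 14400| = |11484 + j3628.8| = 1.204e+04
|T(j54)| = 1.123e+06 / 1.204e+04 = 93.244
20 log₁₀(93.244) = 39.39 dB

39.4 dB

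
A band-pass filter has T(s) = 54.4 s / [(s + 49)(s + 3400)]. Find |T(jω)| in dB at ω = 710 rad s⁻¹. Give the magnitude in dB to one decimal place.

|j710| = 710
|j710 + 49| = √(710² + 49²) = 711.7
|j710 + 3400| = √(710² + 3400²) = 3473
|T(j710)| = 54.4 × 710 / (711.7 × 3473) = 0.015625
20 log₁₀(0.015625) = -36.12 dB

-36.1 dB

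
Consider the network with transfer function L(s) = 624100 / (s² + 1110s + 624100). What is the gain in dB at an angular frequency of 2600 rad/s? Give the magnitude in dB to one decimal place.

|(j2600)² + 1110(j2600) + 624100| = |-6.1359e+06 + j2.886e+06| = 6.781e+06
|L(j2600)| = 624100 / 6.781e+06 = 0.09204
20 log₁₀(0.09204) = -20.72 dB

-20.7 dB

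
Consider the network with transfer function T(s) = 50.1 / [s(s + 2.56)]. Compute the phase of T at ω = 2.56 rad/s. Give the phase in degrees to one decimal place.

∠(j2.56 + 2.56) = arctan(2.56/2.56) = 45.00°
∠(j2.56) = 90.00°
∠T(j2.56) = − (45.00° + 90.00°) = -135.00°

-135.0 deg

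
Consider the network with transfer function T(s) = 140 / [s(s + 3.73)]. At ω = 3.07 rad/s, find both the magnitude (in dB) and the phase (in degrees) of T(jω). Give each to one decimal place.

|j3.07 + 3.73| = √(3.07² + 3.73²) = 4.831
|j3.07| = 3.07
|T(j3.07)| = 140 / (4.831 × 3.07) = 9.4397
20 log₁₀(9.4397) = 19.50 dB
∠(j3.07 + 3.73) = arctan(3.07/3.73) = 39.46°
∠(j3.07) = 90.00°
∠T(j3.07) = − (39.46° + 90.00°) = -129.46°

|T| = 19.5 dB, ∠T = -129.5 deg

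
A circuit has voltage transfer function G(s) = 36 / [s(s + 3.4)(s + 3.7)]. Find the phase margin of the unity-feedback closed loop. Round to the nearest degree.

Gain crossover: |G(jω)| = 1 at ω ≈ 2.11 rad/sec.
∠G(j2.11) = −90° − arctan(2.11/3.4) − arctan(2.11/3.7) ≈ -151.55°
PM = 180° + (-151.55°) = 28.45°

28°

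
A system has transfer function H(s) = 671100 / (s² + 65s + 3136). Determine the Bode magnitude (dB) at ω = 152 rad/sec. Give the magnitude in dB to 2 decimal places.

29.58 dB

|(j152)² + 65(j152) + 3136| = |-19968 + j9880| = 2.228e+04
|H(j152)| = 671100 / 2.228e+04 = 30.123
20 log₁₀(30.123) = 29.578 dB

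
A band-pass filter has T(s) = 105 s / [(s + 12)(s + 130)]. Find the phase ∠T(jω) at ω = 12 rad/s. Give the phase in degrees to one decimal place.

∠(j12) = 90.00°
∠(j12 + 12) = arctan(12/12) = 45.00°
∠(j12 + 130) = arctan(12/130) = 5.27°
∠T(j12) = 90.00° − (45.00° + 5.27°) = 39.73°

39.7°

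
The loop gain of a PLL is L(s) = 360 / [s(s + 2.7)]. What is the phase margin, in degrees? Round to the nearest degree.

8°

Gain crossover: |L(jω)| = 1 at ω ≈ 18.9 rad/sec.
∠L(j18.9) = −90° − arctan(18.9/2.7) ≈ -171.86°
PM = 180° + (-171.86°) = 8.14°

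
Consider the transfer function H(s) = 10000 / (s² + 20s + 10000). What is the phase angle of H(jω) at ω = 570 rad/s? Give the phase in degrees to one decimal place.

∠[(j570)² + 20(j570) + 10000] = ∠[-3.149e+05 + j11400] = 177.93°
∠H(j570) = −177.93° = -177.93°

-177.9°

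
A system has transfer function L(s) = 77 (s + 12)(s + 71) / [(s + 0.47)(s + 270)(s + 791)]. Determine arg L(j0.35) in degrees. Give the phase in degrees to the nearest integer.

∠(j0.35 + 12) = arctan(0.35/12) = 1.67°
∠(j0.35 + 71) = arctan(0.35/71) = 0.28°
∠(j0.35 + 0.47) = arctan(0.35/0.47) = 36.67°
∠(j0.35 + 270) = arctan(0.35/270) = 0.07°
∠(j0.35 + 791) = arctan(0.35/791) = 0.03°
∠L(j0.35) = 1.67° + 0.28° − (36.67° + 0.07° + 0.03°) = -34.82°

-35°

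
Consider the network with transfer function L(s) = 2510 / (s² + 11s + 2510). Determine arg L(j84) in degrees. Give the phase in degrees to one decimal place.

∠[(j84)² + 11(j84) + 2510] = ∠[-4546 + j924] = 168.51°
∠L(j84) = −168.51° = -168.51°

-168.5 deg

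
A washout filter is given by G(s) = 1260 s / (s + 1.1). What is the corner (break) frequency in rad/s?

1.1 rad/s

The single real pole at s = −1.1 gives a corner at ω = 1.1 rad/s.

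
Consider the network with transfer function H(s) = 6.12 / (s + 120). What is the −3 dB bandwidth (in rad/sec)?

120 rad/sec

For a single-pole low-pass, the −3 dB point is at the pole: ω = 120 rad/sec.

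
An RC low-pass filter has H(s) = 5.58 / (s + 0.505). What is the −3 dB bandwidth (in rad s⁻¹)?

For a single-pole low-pass, the −3 dB point is at the pole: ω = 0.505 rad s⁻¹.

0.505 rad s⁻¹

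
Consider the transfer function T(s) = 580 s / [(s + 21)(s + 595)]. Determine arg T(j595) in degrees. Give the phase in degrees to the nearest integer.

∠(j595) = 90.00°
∠(j595 + 21) = arctan(595/21) = 87.98°
∠(j595 + 595) = arctan(595/595) = 45.00°
∠T(j595) = 90.00° − (87.98° + 45.00°) = -42.98°

-43°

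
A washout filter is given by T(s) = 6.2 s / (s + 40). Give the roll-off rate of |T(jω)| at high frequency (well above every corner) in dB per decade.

0 dB/decade

With 1 zero and 1 pole, the high-frequency asymptotic slope is 20 × (1 − 1) = 0 dB/decade.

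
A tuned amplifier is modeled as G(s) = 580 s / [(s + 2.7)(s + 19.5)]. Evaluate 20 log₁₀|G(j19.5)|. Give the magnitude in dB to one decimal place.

|j19.5| = 19.5
|j19.5 + 2.7| = √(19.5² + 2.7²) = 19.69
|j19.5 + 19.5| = √(19.5² + 19.5²) = 27.58
|G(j19.5)| = 580 × 19.5 / (19.69 × 27.58) = 20.833
20 log₁₀(20.833) = 26.38 dB

26.4 dB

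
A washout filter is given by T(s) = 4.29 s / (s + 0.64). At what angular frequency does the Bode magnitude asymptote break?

The single real pole at s = −0.64 gives a corner at ω = 0.64 rad s⁻¹.

0.64 rad s⁻¹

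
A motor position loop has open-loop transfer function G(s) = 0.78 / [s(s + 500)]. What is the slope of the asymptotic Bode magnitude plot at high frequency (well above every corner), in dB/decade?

With 0 zeros and 2 poles, the high-frequency asymptotic slope is 20 × (0 − 2) = -40 dB/decade.

-40 dB/decade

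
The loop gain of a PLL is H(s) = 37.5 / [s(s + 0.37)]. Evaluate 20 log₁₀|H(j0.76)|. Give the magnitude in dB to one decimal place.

35.3 dB

|j0.76 + 0.37| = √(0.76² + 0.37²) = 0.8453
|j0.76| = 0.76
|H(j0.76)| = 37.5 / (0.8453 × 0.76) = 58.374
20 log₁₀(58.374) = 35.32 dB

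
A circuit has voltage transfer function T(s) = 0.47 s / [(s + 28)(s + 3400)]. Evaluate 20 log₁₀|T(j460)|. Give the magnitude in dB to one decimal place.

-77.3 dB

|j460| = 460
|j460 + 28| = √(460² + 28²) = 460.9
|j460 + 3400| = √(460² + 3400²) = 3431
|T(j460)| = 0.47 × 460 / (460.9 × 3431) = 0.00013673
20 log₁₀(0.00013673) = -77.28 dB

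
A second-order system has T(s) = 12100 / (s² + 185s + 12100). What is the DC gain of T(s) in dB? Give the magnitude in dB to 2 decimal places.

0.00 dB

T(0) = 12100 / 12100 = 1
20 log₁₀(1) = 0.000 dB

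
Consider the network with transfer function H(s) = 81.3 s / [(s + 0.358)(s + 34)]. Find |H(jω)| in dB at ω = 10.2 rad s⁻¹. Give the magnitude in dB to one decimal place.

|j10.2| = 10.2
|j10.2 + 0.358| = √(10.2² + 0.358²) = 10.21
|j10.2 + 34| = √(10.2² + 34²) = 35.5
|H(j10.2)| = 81.3 × 10.2 / (10.21 × 35.5) = 2.2889
20 log₁₀(2.2889) = 7.19 dB

7.2 dB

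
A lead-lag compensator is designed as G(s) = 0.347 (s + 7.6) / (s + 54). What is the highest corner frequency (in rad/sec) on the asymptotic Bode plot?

Break frequencies occur at each pole and zero magnitude: 7.6 rad/sec, 54 rad/sec.
The highest is 54 rad/sec.

54 rad/sec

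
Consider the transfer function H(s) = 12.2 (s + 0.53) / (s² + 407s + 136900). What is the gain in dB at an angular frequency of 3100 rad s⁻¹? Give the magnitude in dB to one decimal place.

-48.1 dB

|j3100 + 0.53| = √(3100² + 0.53²) = 3100
|(j3100)² + 407(j3100) + 136900| = |-9.4731e+06 + j1.2617e+06| = 9.557e+06
|H(j3100)| = 12.2 × 3100 / 9.557e+06 = 0.0039574
20 log₁₀(0.0039574) = -48.05 dB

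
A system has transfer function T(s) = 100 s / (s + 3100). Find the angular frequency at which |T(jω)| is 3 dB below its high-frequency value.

3100 rad/s

For a single-pole high-pass, the −3 dB point is at the pole: ω = 3100 rad/s.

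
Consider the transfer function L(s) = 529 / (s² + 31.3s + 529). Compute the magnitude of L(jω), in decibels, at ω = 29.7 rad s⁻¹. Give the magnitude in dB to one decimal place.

-5.5 dB

|(j29.7)² + 31.3(j29.7) + 529| = |-353.09 + j929.61| = 994.4
|L(j29.7)| = 529 / 994.4 = 0.53197
20 log₁₀(0.53197) = -5.48 dB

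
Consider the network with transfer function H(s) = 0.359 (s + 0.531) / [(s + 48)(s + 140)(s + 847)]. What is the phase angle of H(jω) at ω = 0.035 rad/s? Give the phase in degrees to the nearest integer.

4°

∠(j0.035 + 0.531) = arctan(0.035/0.531) = 3.77°
∠(j0.035 + 48) = arctan(0.035/48) = 0.04°
∠(j0.035 + 140) = arctan(0.035/140) = 0.01°
∠(j0.035 + 847) = arctan(0.035/847) = 0.00°
∠H(j0.035) = 3.77° − (0.04° + 0.01° + 0.00°) = 3.71°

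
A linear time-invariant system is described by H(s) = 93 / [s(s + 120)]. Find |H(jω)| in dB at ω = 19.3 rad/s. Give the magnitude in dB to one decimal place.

|j19.3 + 120| = √(19.3² + 120²) = 121.5
|j19.3| = 19.3
|H(j19.3)| = 93 / (121.5 × 19.3) = 0.039646
20 log₁₀(0.039646) = -28.04 dB

-28.0 dB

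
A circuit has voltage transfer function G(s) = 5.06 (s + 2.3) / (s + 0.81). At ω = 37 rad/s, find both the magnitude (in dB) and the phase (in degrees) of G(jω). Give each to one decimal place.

|j37 + 2.3| = √(37² + 2.3²) = 37.07
|j37 + 0.81| = √(37² + 0.81²) = 37.01
|G(j37)| = 5.06 × 37.07 / 37.01 = 5.0686
20 log₁₀(5.0686) = 14.10 dB
∠(j37 + 2.3) = arctan(37/2.3) = 86.44°
∠(j37 + 0.81) = arctan(37/0.81) = 88.75°
∠G(j37) = 86.44° − 88.75° = -2.30°

|G| = 14.1 dB, ∠G = -2.3°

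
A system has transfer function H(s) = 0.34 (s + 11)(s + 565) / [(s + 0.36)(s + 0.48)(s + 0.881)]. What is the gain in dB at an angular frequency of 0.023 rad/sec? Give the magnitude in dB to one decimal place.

|j0.023 + 11| = √(0.023² + 11²) = 11
|j0.023 + 565| = √(0.023² + 565²) = 565
|j0.023 + 0.36| = √(0.023² + 0.36²) = 0.3607
|j0.023 + 0.48| = √(0.023² + 0.48²) = 0.4806
|j0.023 + 0.881| = √(0.023² + 0.881²) = 0.8813
|H(j0.023)| = 0.34 × 11 × 565 / (0.3607 × 0.4806 × 0.8813) = 13832
20 log₁₀(13832) = 82.82 dB

82.8 dB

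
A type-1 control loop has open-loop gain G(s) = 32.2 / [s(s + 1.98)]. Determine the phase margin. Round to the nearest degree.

Gain crossover: |G(jω)| = 1 at ω ≈ 5.5 rad/s.
∠G(j5.5) = −90° − arctan(5.5/1.98) ≈ -160.22°
PM = 180° + (-160.22°) = 19.78°

20°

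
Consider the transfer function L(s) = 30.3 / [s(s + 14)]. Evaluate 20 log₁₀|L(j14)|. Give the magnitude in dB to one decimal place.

-19.2 dB

|j14 + 14| = √(14² + 14²) = 19.8
|j14| = 14
|L(j14)| = 30.3 / (19.8 × 14) = 0.10931
20 log₁₀(0.10931) = -19.23 dB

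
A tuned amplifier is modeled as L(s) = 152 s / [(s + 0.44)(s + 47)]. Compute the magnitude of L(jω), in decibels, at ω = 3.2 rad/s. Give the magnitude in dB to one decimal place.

|j3.2| = 3.2
|j3.2 + 0.44| = √(3.2² + 0.44²) = 3.23
|j3.2 + 47| = √(3.2² + 47²) = 47.11
|L(j3.2)| = 152 × 3.2 / (3.23 × 47.11) = 3.1965
20 log₁₀(3.1965) = 10.09 dB

10.1 dB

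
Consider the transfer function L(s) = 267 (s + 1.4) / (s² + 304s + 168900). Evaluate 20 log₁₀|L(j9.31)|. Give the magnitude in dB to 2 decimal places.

-36.54 dB

|j9.31 + 1.4| = √(9.31² + 1.4²) = 9.415
|(j9.31)² + 304(j9.31) + 168900| = |1.6881e+05 + j2830.2| = 1.688e+05
|L(j9.31)| = 267 × 9.415 / 1.688e+05 = 0.014888
20 log₁₀(0.014888) = -36.543 dB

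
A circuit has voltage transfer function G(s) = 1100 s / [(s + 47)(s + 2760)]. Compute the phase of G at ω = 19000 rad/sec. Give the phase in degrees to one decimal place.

-81.6°

∠(j19000) = 90.00°
∠(j19000 + 47) = arctan(19000/47) = 89.86°
∠(j19000 + 2760) = arctan(19000/2760) = 81.73°
∠G(j19000) = 90.00° − (89.86° + 81.73°) = -81.59°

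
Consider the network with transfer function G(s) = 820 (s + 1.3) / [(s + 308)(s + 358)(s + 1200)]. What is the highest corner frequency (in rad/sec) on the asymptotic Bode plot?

1200 rad/sec

Break frequencies occur at each pole and zero magnitude: 1.3 rad/sec, 308 rad/sec, 358 rad/sec, 1200 rad/sec.
The highest is 1200 rad/sec.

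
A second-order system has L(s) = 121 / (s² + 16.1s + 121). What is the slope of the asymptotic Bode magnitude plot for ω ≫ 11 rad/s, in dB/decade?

-40 dB/decade

With 0 zeros and 2 poles, the high-frequency asymptotic slope is 20 × (0 − 2) = -40 dB/decade.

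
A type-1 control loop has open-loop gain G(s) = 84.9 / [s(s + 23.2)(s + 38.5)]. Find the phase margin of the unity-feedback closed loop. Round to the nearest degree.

90°

Gain crossover: |G(jω)| = 1 at ω ≈ 0.0951 rad s⁻¹.
∠G(j0.0951) = −90° − arctan(0.0951/23.2) − arctan(0.0951/38.5) ≈ -90.38°
PM = 180° + (-90.38°) = 89.62°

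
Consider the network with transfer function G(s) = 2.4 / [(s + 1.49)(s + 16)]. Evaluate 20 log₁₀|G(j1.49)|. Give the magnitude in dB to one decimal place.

-23.0 dB

|j1.49 + 1.49| = √(1.49² + 1.49²) = 2.107
|j1.49 + 16| = √(1.49² + 16²) = 16.07
|G(j1.49)| = 2.4 / (2.107 × 16.07) = 0.070879
20 log₁₀(0.070879) = -22.99 dB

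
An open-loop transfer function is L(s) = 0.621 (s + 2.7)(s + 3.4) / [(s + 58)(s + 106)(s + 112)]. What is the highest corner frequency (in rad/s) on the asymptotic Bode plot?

112 rad/s

Break frequencies occur at each pole and zero magnitude: 2.7 rad/s, 3.4 rad/s, 58 rad/s, 106 rad/s, 112 rad/s.
The highest is 112 rad/s.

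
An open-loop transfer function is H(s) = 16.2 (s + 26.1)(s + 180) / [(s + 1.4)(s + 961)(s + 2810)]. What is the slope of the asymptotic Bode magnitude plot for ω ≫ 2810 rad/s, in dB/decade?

-20 dB/decade

With 2 zeros and 3 poles, the high-frequency asymptotic slope is 20 × (2 − 3) = -20 dB/decade.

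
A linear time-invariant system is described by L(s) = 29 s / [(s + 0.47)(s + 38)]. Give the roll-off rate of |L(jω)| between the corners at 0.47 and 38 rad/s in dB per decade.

0 dB/decade

In this band the factors already past their corner are: 1 differentiator zero, pole at 0.47; net slope = 0 dB/decade.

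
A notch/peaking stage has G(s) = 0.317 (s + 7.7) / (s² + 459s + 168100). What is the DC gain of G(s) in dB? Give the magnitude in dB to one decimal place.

-96.8 dB

G(0) = 0.317 × 7.7 / 168100 = 1.4521e-05
20 log₁₀(1.4521e-05) = -96.76 dB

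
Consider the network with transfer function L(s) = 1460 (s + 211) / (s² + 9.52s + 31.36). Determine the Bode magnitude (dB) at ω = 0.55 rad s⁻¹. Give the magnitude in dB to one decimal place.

|j0.55 + 211| = √(0.55² + 211²) = 211
|(j0.55)² + 9.52(j0.55) + 31.36| = |31.058 + j5.236| = 31.5
|L(j0.55)| = 1460 × 211 / 31.5 = 9781
20 log₁₀(9781) = 79.81 dB

79.8 dB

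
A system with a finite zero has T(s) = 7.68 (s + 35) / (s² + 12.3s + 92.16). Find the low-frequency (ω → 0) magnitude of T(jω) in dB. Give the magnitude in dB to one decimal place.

9.3 dB

T(0) = 7.68 × 35 / 92.16 = 2.9167
20 log₁₀(2.9167) = 9.30 dB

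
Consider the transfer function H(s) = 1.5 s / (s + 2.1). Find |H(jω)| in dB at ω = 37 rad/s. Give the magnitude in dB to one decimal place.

|j37| = 37
|j37 + 2.1| = √(37² + 2.1²) = 37.06
|H(j37)| = 1.5 × 37 / 37.06 = 1.4976
20 log₁₀(1.4976) = 3.51 dB

3.5 dB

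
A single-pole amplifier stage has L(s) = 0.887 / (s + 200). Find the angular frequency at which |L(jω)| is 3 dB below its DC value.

200 rad/sec

For a single-pole low-pass, the −3 dB point is at the pole: ω = 200 rad/sec.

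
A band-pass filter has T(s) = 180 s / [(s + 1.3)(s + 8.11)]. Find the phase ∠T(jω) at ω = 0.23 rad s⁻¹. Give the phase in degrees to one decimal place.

∠(j0.23) = 90.00°
∠(j0.23 + 1.3) = arctan(0.23/1.3) = 10.03°
∠(j0.23 + 8.11) = arctan(0.23/8.11) = 1.62°
∠T(j0.23) = 90.00° − (10.03° + 1.62°) = 78.34°

78.3°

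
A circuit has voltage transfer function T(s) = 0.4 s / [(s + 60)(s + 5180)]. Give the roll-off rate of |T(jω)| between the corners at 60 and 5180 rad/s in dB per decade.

In this band the factors already past their corner are: 1 differentiator zero, pole at 60; net slope = 0 dB/decade.

0 dB/decade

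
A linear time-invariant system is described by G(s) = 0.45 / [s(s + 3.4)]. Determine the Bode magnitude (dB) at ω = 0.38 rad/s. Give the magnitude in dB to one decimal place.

-9.2 dB

|j0.38 + 3.4| = √(0.38² + 3.4²) = 3.421
|j0.38| = 0.38
|G(j0.38)| = 0.45 / (3.421 × 0.38) = 0.34614
20 log₁₀(0.34614) = -9.21 dB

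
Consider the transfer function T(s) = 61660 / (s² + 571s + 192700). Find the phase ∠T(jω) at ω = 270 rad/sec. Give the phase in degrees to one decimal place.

∠[(j270)² + 571(j270) + 192700] = ∠[1.198e+05 + j1.5417e+05] = 52.15°
∠T(j270) = −52.15° = -52.15°

-52.2°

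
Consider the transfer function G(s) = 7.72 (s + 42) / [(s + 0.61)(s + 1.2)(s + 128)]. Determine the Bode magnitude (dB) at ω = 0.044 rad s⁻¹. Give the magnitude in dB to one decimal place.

10.8 dB

|j0.044 + 42| = √(0.044² + 42²) = 42
|j0.044 + 0.61| = √(0.044² + 0.61²) = 0.6116
|j0.044 + 1.2| = √(0.044² + 1.2²) = 1.201
|j0.044 + 128| = √(0.044² + 128²) = 128
|G(j0.044)| = 7.72 × 42 / (0.6116 × 1.201 × 128) = 3.4493
20 log₁₀(3.4493) = 10.75 dB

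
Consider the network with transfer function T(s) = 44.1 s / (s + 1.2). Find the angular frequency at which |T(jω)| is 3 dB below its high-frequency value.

For a single-pole high-pass, the −3 dB point is at the pole: ω = 1.2 rad/s.

1.2 rad/s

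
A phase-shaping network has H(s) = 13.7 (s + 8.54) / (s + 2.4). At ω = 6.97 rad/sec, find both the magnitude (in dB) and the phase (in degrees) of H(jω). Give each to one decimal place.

|H| = 26.2 dB, ∠H = -31.8°

|j6.97 + 8.54| = √(6.97² + 8.54²) = 11.02
|j6.97 + 2.4| = √(6.97² + 2.4²) = 7.372
|H(j6.97)| = 13.7 × 11.02 / 7.372 = 20.486
20 log₁₀(20.486) = 26.23 dB
∠(j6.97 + 8.54) = arctan(6.97/8.54) = 39.22°
∠(j6.97 + 2.4) = arctan(6.97/2.4) = 71.00°
∠H(j6.97) = 39.22° − 71.00° = -31.78°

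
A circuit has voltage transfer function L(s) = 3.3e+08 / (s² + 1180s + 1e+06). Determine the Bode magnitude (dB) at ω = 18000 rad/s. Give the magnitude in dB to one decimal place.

0.2 dB

|(j18000)² + 1180(j18000) + 1e+06| = |-3.23e+08 + j2.124e+07| = 3.237e+08
|L(j18000)| = 3.3e+08 / 3.237e+08 = 1.0195
20 log₁₀(1.0195) = 0.17 dB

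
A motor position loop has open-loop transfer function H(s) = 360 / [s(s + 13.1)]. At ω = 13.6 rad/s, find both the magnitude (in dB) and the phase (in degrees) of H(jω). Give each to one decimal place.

|H| = 2.9 dB, ∠H = -136.1°

|j13.6 + 13.1| = √(13.6² + 13.1²) = 18.88
|j13.6| = 13.6
|H(j13.6)| = 360 / (18.88 × 13.6) = 1.4018
20 log₁₀(1.4018) = 2.93 dB
∠(j13.6 + 13.1) = arctan(13.6/13.1) = 46.07°
∠(j13.6) = 90.00°
∠H(j13.6) = − (46.07° + 90.00°) = -136.07°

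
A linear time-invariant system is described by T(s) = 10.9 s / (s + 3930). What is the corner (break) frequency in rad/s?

The single real pole at s = −3930 gives a corner at ω = 3930 rad/s.

3930 rad/s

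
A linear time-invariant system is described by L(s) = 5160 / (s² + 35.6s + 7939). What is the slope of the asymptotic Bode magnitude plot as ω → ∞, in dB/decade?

With 0 zeros and 2 poles, the high-frequency asymptotic slope is 20 × (0 − 2) = -40 dB/decade.

-40 dB/decade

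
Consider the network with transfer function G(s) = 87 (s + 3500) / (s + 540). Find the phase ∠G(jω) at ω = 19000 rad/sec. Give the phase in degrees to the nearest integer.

∠(j19000 + 3500) = arctan(19000/3500) = 79.56°
∠(j19000 + 540) = arctan(19000/540) = 88.37°
∠G(j19000) = 79.56° − 88.37° = -8.81°

-9°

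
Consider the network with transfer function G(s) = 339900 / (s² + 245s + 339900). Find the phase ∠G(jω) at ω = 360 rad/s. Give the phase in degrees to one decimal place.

-22.8°

∠[(j360)² + 245(j360) + 339900] = ∠[2.103e+05 + j88200] = 22.75°
∠G(j360) = −22.75° = -22.75°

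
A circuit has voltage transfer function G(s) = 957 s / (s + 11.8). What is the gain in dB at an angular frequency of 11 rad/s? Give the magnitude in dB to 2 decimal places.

|j11| = 11
|j11 + 11.8| = √(11² + 11.8²) = 16.13
|G(j11)| = 957 × 11 / 16.13 = 652.56
20 log₁₀(652.56) = 56.292 dB

56.29 dB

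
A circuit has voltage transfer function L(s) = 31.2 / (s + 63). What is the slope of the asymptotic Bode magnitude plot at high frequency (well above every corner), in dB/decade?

-20 dB/decade

With 0 zeros and 1 pole, the high-frequency asymptotic slope is 20 × (0 − 1) = -20 dB/decade.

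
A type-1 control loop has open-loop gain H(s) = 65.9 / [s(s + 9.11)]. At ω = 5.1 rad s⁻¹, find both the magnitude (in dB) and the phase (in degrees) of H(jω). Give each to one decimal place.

|j5.1 + 9.11| = √(5.1² + 9.11²) = 10.44
|j5.1| = 5.1
|H(j5.1)| = 65.9 / (10.44 × 5.1) = 1.2376
20 log₁₀(1.2376) = 1.85 dB
∠(j5.1 + 9.11) = arctan(5.1/9.11) = 29.24°
∠(j5.1) = 90.00°
∠H(j5.1) = − (29.24° + 90.00°) = -119.24°

|H| = 1.9 dB, ∠H = -119.2°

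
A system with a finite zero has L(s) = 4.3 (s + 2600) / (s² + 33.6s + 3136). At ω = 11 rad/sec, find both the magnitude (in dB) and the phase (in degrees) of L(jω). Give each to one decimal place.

|j11 + 2600| = √(11² + 2600²) = 2600
|(j11)² + 33.6(j11) + 3136| = |3015 + j369.6| = 3038
|L(j11)| = 4.3 × 2600 / 3038 = 3.6806
20 log₁₀(3.6806) = 11.32 dB
∠(j11 + 2600) = arctan(11/2600) = 0.24°
∠[(j11)² + 33.6(j11) + 3136] = ∠[3015 + j369.6] = 6.99°
∠L(j11) = 0.24° − 6.99° = -6.75°

|L| = 11.3 dB, ∠L = -6.7°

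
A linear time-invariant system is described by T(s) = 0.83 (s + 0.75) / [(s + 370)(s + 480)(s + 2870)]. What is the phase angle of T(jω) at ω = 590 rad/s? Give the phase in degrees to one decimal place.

-30.5°

∠(j590 + 0.75) = arctan(590/0.75) = 89.93°
∠(j590 + 370) = arctan(590/370) = 57.91°
∠(j590 + 480) = arctan(590/480) = 50.87°
∠(j590 + 2870) = arctan(590/2870) = 11.62°
∠T(j590) = 89.93° − (57.91° + 50.87° + 11.62°) = -30.47°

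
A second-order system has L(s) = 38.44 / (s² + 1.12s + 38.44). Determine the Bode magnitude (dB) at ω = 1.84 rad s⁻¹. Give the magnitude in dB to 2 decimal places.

|(j1.84)² + 1.12(j1.84) + 38.44| = |35.054 + j2.0608| = 35.11
|L(j1.84)| = 38.44 / 35.11 = 1.0947
20 log₁₀(1.0947) = 0.786 dB

0.79 dB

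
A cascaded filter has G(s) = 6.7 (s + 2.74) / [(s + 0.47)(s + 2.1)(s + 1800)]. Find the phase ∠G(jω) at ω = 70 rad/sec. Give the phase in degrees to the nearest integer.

∠(j70 + 2.74) = arctan(70/2.74) = 87.76°
∠(j70 + 0.47) = arctan(70/0.47) = 89.62°
∠(j70 + 2.1) = arctan(70/2.1) = 88.28°
∠(j70 + 1800) = arctan(70/1800) = 2.23°
∠G(j70) = 87.76° − (89.62° + 88.28° + 2.23°) = -92.37°

-92°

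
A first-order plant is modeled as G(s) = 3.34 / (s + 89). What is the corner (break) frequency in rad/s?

The single real pole at s = −89 gives a corner at ω = 89 rad/s.

89 rad/s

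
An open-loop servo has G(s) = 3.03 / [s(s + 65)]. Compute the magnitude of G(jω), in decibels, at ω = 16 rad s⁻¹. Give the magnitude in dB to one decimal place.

-51.0 dB

|j16 + 65| = √(16² + 65²) = 66.94
|j16| = 16
|G(j16)| = 3.03 / (66.94 × 16) = 0.002829
20 log₁₀(0.002829) = -50.97 dB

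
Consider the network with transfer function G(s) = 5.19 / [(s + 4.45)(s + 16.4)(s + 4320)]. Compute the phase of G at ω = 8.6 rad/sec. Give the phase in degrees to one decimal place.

∠(j8.6 + 4.45) = arctan(8.6/4.45) = 62.64°
∠(j8.6 + 16.4) = arctan(8.6/16.4) = 27.67°
∠(j8.6 + 4320) = arctan(8.6/4320) = 0.11°
∠G(j8.6) = − (62.64° + 27.67° + 0.11°) = -90.43°

-90.4°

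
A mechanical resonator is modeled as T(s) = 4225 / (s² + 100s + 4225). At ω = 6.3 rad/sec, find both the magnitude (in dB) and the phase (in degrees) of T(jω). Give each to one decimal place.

|T| = -0.0 dB, ∠T = -8.6°

|(j6.3)² + 100(j6.3) + 4225| = |4185.3 + j630| = 4232
|T(j6.3)| = 4225 / 4232 = 0.99824
20 log₁₀(0.99824) = -0.02 dB
∠[(j6.3)² + 100(j6.3) + 4225] = ∠[4185.3 + j630] = 8.56°
∠T(j6.3) = −8.56° = -8.56°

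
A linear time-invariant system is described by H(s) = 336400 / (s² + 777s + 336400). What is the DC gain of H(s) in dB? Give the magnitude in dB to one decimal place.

H(0) = 336400 / 336400 = 1
20 log₁₀(1) = 0.00 dB

0.0 dB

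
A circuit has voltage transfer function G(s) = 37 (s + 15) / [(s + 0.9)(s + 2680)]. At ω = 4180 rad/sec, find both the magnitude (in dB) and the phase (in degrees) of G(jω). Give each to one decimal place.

|G| = -42.6 dB, ∠G = -57.5°

|j4180 + 15| = √(4180² + 15²) = 4180
|j4180 + 0.9| = √(4180² + 0.9²) = 4180
|j4180 + 2680| = √(4180² + 2680²) = 4965
|G(j4180)| = 37 × 4180 / (4180 × 4965) = 0.0074517
20 log₁₀(0.0074517) = -42.55 dB
∠(j4180 + 15) = arctan(4180/15) = 89.79°
∠(j4180 + 0.9) = arctan(4180/0.9) = 89.99°
∠(j4180 + 2680) = arctan(4180/2680) = 57.33°
∠G(j4180) = 89.79° − (89.99° + 57.33°) = -57.53°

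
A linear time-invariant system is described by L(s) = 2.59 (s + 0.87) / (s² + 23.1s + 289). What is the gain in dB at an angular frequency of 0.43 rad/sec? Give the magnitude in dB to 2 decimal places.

-41.21 dB

|j0.43 + 0.87| = √(0.43² + 0.87²) = 0.9705
|(j0.43)² + 23.1(j0.43) + 289| = |288.82 + j9.933| = 289
|L(j0.43)| = 2.59 × 0.9705 / 289 = 0.0086977
20 log₁₀(0.0086977) = -41.212 dB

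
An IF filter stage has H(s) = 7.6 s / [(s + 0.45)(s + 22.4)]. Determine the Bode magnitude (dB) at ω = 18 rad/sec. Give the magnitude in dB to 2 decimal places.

-11.55 dB

|j18| = 18
|j18 + 0.45| = √(18² + 0.45²) = 18.01
|j18 + 22.4| = √(18² + 22.4²) = 28.74
|H(j18)| = 7.6 × 18 / (18.01 × 28.74) = 0.26439
20 log₁₀(0.26439) = -11.555 dB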